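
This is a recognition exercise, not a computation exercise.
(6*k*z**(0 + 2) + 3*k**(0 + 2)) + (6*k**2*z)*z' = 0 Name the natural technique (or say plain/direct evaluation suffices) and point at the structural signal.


Method: the exact-equation method — equality of cross partials is the green light — assemble the potential function term by term.


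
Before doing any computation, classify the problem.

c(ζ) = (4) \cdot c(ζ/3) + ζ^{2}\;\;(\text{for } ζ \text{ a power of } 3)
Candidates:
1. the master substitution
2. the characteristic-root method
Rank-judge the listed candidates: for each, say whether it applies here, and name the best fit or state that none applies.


Verdict: the master substitution — the argument contracts 3-fold per step: reindex ζ exponentially and solve the linear recurrence in the new index.
- the master substitution — yes, a natural case for it.
- the characteristic-root method — the recursion divides its index rather than shifting it — outside the constant-shift family the root method covers.


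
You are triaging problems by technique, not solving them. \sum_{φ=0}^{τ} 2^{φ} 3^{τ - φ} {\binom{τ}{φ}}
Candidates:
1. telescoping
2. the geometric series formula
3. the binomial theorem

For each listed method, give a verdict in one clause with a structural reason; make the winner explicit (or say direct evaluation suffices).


Method: the binomial theorem — the binomial coefficients weight matched powers of 2 and 3, which is exactly the expansion of a binomial power.
- telescoping: the summand is not presented as a shifted difference — a telescoping rewrite may exist, but the displayed structure does not offer one.
- the geometric series formula: the ratio of consecutive terms depends on the index.
- the binomial theorem — yes — fits the structure here.


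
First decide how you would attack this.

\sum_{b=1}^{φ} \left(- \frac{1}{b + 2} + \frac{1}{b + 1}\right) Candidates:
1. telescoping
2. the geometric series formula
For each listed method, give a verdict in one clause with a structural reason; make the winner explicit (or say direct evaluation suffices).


Verdict: telescoping — each term adds \frac{1}{b + 1} and subtracts the same expression advanced one index; that subtracted piece cancels against the next term's added copy — only the boundary terms survive.
- telescoping — yes, a natural case for it.
- the geometric series formula: the term-to-term ratio changes with the index, so the geometric formula cannot close it.


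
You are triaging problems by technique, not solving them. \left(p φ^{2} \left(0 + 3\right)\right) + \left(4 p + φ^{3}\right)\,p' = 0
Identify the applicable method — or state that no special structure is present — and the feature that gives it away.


Method: the exact-equation method — because the two cross partials coincide, the form is conservative as written — recover its potential in (φ, p).


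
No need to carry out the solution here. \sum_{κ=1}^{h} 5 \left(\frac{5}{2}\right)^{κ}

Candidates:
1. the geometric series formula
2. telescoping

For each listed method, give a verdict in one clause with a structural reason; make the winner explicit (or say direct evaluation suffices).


Technique: the geometric series formula — each term is \frac{5}{2} times the previous one, so the geometric-series formula applies directly.
- the geometric series formula: applicable, and directly so.
- telescoping: neither a shifted-difference shape nor integer-spaced poles are present.


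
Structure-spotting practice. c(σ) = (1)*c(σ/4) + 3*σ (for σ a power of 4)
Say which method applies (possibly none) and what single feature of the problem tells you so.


Method: the master substitution — index division is the fingerprint: σ/4 in the recursive call means substitute σ = 4^m.


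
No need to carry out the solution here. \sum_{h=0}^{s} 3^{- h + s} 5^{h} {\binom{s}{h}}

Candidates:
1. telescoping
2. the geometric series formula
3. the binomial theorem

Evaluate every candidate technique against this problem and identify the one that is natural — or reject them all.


Diagnosis: the binomial theorem — terms weighting {\binom{s}{h}} against matched powers of 5 and 3 reassemble into (5 + 3)^s by the binomial theorem.
- telescoping — computed from the summand as displayed, the partial sums build up without the pairwise collapse telescoping exploits.
- the geometric series formula — the term-to-term ratio drifts with the index — the one thing the geometric formula cannot absorb.
- the binomial theorem: a fit — the right tool for this form.


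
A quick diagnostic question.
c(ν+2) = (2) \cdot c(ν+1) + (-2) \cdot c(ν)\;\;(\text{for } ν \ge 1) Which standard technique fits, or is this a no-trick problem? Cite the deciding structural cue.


Best approach: the characteristic-root method — because shifting ν leaves the equation's coefficients unchanged, exponential trials reduce it to algebra.


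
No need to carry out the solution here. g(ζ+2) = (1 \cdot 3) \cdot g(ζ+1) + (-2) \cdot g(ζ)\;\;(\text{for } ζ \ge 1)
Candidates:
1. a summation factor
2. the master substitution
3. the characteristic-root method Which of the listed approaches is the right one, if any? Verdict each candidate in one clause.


Verdict: the characteristic-root method — because shifting ζ leaves the equation's coefficients unchanged, exponential trials reduce it to algebra.
- a summation factor: the recurrence reaches back more than one step, outside the first-order family a summation factor normalizes.
- the master substitution: the recursive argument is a shift of the index, not a fixed fraction of it.
- the characteristic-root method — a fit — the right tool for this form.


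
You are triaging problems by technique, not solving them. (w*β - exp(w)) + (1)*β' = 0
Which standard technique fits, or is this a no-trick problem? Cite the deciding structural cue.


Verdict: a linear integrating factor — β appears only to the first power with coefficient w — the classic integrating-factor setup.


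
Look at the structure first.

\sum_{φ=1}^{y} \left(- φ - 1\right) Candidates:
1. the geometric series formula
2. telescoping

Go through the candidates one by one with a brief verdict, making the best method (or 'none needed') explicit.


Technique: no special technique — recognize the absence of structure: constant-multiple powers of φ summed plainly, no special method required.
- the geometric series formula — the term-to-term ratio drifts with the index — the one thing the geometric formula cannot absorb.
- telescoping: in the displayed form, no term reappears at a neighboring index to cancel against.


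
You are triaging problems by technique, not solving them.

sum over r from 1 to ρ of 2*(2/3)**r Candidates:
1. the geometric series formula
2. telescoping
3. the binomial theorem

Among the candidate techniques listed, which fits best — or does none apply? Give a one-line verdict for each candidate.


Technique: the geometric series formula — each term is 2/3 times the previous one, so the geometric-series formula applies directly.
- the geometric series formula — yes — fits the structure here.
- telescoping: neither a shifted-difference shape nor integer-spaced poles are present.
- the binomial theorem: no binomial coefficients pair up with complementary powers here.


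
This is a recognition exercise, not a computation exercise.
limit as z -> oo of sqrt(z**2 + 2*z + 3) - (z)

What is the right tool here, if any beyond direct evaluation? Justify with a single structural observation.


Diagnosis: conjugate multiplication — the ∞ − ∞ radical form is the exact trigger for the conjugate maneuver.


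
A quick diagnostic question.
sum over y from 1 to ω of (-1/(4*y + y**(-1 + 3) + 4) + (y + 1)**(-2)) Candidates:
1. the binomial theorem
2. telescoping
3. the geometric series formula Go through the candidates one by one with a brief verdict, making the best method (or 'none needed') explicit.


Verdict: telescoping — the generic term is a one-step difference of (y + 1)**(-2), so partial sums shortcut to endpoint evaluation.
- the binomial theorem — there is no pair of bases whose matched powers would reassemble into a single binomial power.
- telescoping — applicable, and directly so.
- the geometric series formula — there is no constant term-to-term ratio.


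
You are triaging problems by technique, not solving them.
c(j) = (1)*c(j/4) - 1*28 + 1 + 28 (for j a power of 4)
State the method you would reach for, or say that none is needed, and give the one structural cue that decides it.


Best approach: the master substitution — recursion at j/4 is multiplicative in the index; logarithmic reindexing via j = 4^m linearizes it.


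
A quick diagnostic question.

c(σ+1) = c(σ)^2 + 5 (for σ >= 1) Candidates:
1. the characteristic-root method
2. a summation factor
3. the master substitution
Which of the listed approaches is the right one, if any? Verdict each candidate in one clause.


Best approach: no special technique — the unknown sequence enters the update nonlinearly, so no linear method fits the recurrence as written — direct iteration remains.
- the characteristic-root method — the recursion is nonlinear in the sequence values, so no linear-modes ansatz applies.
- a summation factor: the recursion is nonlinear — outside the first-order linear family a summation factor addresses.
- the master substitution: this is shift-type recursion, outside the divide-and-conquer template.


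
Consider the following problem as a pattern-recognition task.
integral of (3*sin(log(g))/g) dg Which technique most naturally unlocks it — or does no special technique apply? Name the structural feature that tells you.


Method: u-substitution — collected, the integrand has one factor that is, up to a constant, the derivative of an inner expression the rest depends on — substitute for that inner expression.


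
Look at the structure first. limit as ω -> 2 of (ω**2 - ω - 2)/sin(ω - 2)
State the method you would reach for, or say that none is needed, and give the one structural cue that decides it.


Technique: l'Hôpital's rule (0/0) — numerator and denominator both vanish at 2 — a genuine 0/0 form, which is exactly when l'Hôpital applies. The standard small-argument limits would also carry it; the rule is the systematic route.


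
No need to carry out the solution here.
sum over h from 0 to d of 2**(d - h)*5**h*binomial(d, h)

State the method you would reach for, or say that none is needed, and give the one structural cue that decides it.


Method: the binomial theorem — the binomial coefficients weight matched powers of 5 and 2, which is exactly the expansion of a binomial power.


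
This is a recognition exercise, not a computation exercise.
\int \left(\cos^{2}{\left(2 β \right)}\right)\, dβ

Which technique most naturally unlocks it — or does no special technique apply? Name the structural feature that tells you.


Verdict: a trigonometric identity — apply power reduction to \cos^{2}{\left(2 β \right)}; each application halves the trigonometric degree.


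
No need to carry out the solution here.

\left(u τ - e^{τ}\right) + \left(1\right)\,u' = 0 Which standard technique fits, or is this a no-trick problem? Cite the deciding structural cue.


Verdict: a linear integrating factor — first power of u, nonzero forcing: the integrating-factor recipe applies verbatim with p = τ.


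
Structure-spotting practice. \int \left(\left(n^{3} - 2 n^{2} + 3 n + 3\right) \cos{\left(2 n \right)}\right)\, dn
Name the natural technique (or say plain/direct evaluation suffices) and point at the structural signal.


Method: integration by parts — a polynomial n^{3} - 2 n^{2} + 3 n + 3 against the kernel \cos{\left(2 n \right)} is the signature bounded-ladder case for integration by parts.


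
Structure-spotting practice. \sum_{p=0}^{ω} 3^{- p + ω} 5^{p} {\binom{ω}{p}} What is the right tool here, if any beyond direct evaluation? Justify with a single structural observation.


Best approach: the binomial theorem — the summand is term p of a binomial expansion in 5 and 3; the whole sum is a single power.


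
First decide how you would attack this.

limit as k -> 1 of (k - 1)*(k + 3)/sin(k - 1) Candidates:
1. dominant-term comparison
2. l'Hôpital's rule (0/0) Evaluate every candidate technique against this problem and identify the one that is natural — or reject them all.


Verdict: l'Hôpital's rule (0/0) — the 0/0 form at 1 is the signature situation for l'Hôpital's rule. A local series expansion at the point resolves it as well; the rule is the packaged version of that step.
- dominant-term comparison: no dominant power emerges to decide the limit by degree comparison.
- l'Hôpital's rule (0/0) — yes — fits the structure here.


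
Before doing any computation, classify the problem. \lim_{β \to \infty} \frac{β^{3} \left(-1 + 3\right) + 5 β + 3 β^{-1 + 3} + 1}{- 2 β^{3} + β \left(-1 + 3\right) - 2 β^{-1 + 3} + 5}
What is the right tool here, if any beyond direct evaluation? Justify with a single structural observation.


Method: dominant-term comparison — divide by the highest power of β present: lower-order terms vanish and the dominant ratio remains. l'Hôpital's at-infinity variant applies to the expression viewed as a single quotient; the leading-term comparison is the direct route.


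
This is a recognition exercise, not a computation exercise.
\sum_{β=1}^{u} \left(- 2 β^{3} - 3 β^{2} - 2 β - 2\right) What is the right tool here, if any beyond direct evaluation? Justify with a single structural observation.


Technique: no special technique — this is bookkeeping, not technique: standard formulas for sums of constant-multiple powers of β apply termwise.


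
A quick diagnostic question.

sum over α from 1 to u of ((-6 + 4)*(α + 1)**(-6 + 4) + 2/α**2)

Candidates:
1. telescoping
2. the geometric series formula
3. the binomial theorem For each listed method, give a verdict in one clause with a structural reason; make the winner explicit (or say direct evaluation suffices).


Method: telescoping — a difference of consecutive values of one function (2/α**2 at one index and the next) — telescoping by construction.
- telescoping — applies; the problem has the shape this method handles.
- the geometric series formula — consecutive terms are not related by a fixed multiplier.
- the binomial theorem — no binomial coefficients pair up with complementary powers here.


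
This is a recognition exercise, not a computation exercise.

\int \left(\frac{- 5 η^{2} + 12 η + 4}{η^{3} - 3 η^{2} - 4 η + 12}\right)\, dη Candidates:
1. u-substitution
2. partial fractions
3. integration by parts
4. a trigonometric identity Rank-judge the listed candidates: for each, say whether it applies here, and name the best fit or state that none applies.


Method: partial fractions — the bottom factors while the top stays lower-degree — split into simple fractions and integrate piece by piece.
- u-substitution — no subexpression of the integrand pairs with its own derivative as a factor — individual terms may offer their own substitutions, but any change of variable covering the whole integral would have to be constructed from outside the expression.
- partial fractions — yes, a natural case for it.
- integration by parts — there is no nonconstant-polynomial-times-kernel split with an exp, sine, cosine (degree-1 argument), or logarithm partner.
- a trigonometric identity: no sine or cosine appears, so there is nothing for a trigonometric identity to act on.


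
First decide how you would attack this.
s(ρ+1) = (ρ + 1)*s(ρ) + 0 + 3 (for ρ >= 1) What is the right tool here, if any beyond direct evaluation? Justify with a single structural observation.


Method: a summation factor — one-term recursion with variable weight ρ + 1 is solved by product normalization, not by root-finding.


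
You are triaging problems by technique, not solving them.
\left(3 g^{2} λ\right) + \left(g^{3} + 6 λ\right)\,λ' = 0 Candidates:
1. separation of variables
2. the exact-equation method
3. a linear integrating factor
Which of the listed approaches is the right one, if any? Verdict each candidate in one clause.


Diagnosis: the exact-equation method — checking ∂/∂λ of 3 g^{2} λ against ∂/∂g of g^{3} + 6 λ: they match — the equation is exact as it stands.
- separation of variables: the two dependences are entangled, not a clean product of one-variable pieces.
- the exact-equation method — yes, a natural case for it.
- a linear integrating factor: a nonlinear term in the unknown puts this outside the integrating-factor template.


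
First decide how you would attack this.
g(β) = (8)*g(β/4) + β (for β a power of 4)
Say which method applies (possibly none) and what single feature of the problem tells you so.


Verdict: the master substitution — divide-the-index recursion (β/4 inside the call) straightens out once the index is rewritten as 4^m.


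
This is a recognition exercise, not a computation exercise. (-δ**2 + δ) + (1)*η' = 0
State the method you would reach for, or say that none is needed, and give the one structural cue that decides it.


Method: no special technique — the slope is a pure function of δ; integrate both sides and be done.


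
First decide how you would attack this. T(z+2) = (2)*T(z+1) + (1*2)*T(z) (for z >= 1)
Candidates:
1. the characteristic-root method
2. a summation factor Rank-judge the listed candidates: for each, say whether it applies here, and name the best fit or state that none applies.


Verdict: the characteristic-root method — no index-dependence in the weights and nothing inhomogeneous: classic characteristic-equation setup.
- the characteristic-root method — applicable, and directly so.
- a summation factor — the recurrence reaches back more than one step, outside the first-order family a summation factor normalizes.


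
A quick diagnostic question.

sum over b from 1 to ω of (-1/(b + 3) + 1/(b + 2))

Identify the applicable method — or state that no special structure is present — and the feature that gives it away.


Diagnosis: telescoping — consecutive terms evaluate one function at adjacent indices (1/(b + 2) is its current value): one term's tail is the next term's head, so the chain collapses.


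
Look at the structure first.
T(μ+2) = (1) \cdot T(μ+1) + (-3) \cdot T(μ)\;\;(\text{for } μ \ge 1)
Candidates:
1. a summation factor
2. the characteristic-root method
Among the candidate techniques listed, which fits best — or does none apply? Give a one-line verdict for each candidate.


Method: the characteristic-root method — try a geometric ansatz r^μ: constant coefficients turn the recurrence into one polynomial equation in r.
- a summation factor: a summation factor telescopes one-step recursions; this one carries higher-order memory.
- the characteristic-root method: applies; the problem has the shape this method handles.


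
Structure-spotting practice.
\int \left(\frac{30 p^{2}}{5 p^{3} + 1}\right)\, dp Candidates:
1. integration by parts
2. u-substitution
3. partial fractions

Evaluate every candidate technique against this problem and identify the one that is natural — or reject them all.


Diagnosis: u-substitution — gathered as a product, the integrand carries the factor 30 p^{2} — up to a constant, the derivative of the inner expression 5 p^{3} + 1 — so u = 5 p^{3} + 1 collapses the integral.
- integration by parts: there is no nonconstant-polynomial-times-kernel split with an exp, sine, cosine (degree-1 argument), or logarithm partner.
- u-substitution: yes — fits the structure here.
- partial fractions: proper and rational, yes, but the denominator has no factorization over the rationals to exploit.


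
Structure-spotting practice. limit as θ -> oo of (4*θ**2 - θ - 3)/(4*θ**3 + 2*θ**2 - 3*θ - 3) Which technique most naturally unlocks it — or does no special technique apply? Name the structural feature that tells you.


Verdict: dominant-term comparison — divide by the highest power of θ present: lower-order terms vanish and the dominant ratio remains. Differentiating the expression as a single quotient would eventually settle it as well; matching dominant growth settles it immediately.


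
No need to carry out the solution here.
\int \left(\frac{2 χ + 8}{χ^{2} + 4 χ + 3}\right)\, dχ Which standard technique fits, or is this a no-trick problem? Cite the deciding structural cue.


Verdict: partial fractions — the denominator χ^{2} + 4 χ + 3 factors, so the quotient decomposes into elementary partial fractions term by term.


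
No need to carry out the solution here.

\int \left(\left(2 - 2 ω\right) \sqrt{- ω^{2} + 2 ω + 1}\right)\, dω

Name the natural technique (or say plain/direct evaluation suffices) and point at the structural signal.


Best approach: u-substitution — a chain-rule shadow: 2 - 2 ω alongside a function of - ω^{2} + 2 ω + 1 means u = - ω^{2} + 2 ω + 1 unwinds the composition in one step.


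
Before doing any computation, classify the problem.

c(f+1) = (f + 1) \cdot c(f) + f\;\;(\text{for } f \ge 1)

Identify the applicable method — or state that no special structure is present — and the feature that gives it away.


Diagnosis: a summation factor — rescale the sequence by the product of the weights f + 1 so far — the recurrence collapses to a plain running sum.


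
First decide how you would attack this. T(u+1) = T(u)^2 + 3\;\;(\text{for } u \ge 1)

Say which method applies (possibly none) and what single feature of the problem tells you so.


Best approach: no special technique — a nonlinear dependence on earlier terms breaks linearity, and with it every superposition-based closed form.


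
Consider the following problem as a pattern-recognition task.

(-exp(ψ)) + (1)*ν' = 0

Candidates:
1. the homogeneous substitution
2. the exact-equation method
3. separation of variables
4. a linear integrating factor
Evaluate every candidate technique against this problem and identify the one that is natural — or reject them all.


Method: no special technique — solved for the derivative, ν never appears on the right — this is a direct integration in ψ, not a differential-equations problem at heart.
- the homogeneous substitution — the slope is not a function of the ratio of the variables alone.
- the exact-equation method — no dependence on the unknown anywhere: exactness is a label without content here.
- separation of variables: separation is only trivially available — with the unknown absent from the slope this is a direct integration, not a separation problem.
- a linear integrating factor: with the unknown absent the integrating factor is a formality; direct integration is the working structure.


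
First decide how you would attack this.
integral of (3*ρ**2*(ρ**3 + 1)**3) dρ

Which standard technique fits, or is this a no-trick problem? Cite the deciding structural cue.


Diagnosis: u-substitution — set u = ρ**3 + 1: a constant multiple of its derivative, namely 3*ρ**2, is present as a factor once the integrand is collected, so the du is sitting there waiting. Multiplying out and using the power rule would succeed as well, just with far more bookkeeping.


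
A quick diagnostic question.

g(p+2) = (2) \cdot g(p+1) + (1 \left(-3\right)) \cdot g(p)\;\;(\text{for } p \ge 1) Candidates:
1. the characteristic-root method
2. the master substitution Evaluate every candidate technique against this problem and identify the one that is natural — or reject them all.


Verdict: the characteristic-root method — constant coefficients and linearity mean the ansatz r^p reduces it to solving the characteristic polynomial.
- the characteristic-root method: a fit — the right tool for this form.
- the master substitution — this is shift-type recursion, outside the divide-and-conquer template.


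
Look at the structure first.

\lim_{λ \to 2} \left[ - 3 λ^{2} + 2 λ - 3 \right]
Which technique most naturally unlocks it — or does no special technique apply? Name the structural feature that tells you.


Technique: no special technique — the expression is continuous at 2 — substitute and evaluate; no indeterminate form appears.


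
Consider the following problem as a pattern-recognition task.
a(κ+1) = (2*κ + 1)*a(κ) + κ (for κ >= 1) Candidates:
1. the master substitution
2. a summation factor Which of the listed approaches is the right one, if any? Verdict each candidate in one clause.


Technique: a summation factor — an index-dependent multiplier 2*κ + 1 rules out characteristic roots; a summation factor converts it to a pure difference.
- the master substitution: the recursion shifts the index rather than dividing it.
- a summation factor: a fit — the right tool for this form.


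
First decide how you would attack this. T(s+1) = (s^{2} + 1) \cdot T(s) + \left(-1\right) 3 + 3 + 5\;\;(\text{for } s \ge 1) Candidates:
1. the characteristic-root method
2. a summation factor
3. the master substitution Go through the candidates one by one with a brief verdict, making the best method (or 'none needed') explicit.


Best approach: a summation factor — normalize by the running product of s^{2} + 1: the left side becomes a difference, and differences sum.
- the characteristic-root method — an index-dependent weight blocks the pure exponential ansatz.
- a summation factor: yes, a natural case for it.
- the master substitution: with no divided-index recursive call, reindexing by powers of a base buys nothing.


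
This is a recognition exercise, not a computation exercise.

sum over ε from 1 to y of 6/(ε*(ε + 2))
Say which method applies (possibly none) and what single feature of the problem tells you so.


Method: telescoping — 6/(ε*(ε + 2)) decomposes into shift-paired simple fractions; the series telescopes to finitely many boundary pieces.


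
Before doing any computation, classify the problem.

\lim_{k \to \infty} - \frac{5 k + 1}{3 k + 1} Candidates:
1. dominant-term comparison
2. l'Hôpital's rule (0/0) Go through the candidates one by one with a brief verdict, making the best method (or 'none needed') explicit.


Verdict: dominant-term comparison — divide through by the highest power of k; every lower-order term dies and the dominant terms decide the limit.
- dominant-term comparison: a fit — the right tool for this form.
- l'Hôpital's rule (0/0): no 0/0 form appears: written as one quotient, top and bottom both grow without bound, and the ratio is decided by their leading terms.


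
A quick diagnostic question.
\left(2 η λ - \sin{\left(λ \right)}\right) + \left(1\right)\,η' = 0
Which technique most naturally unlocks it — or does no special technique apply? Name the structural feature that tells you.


Verdict: a linear integrating factor — linear in the unknown with genuine forcing: multiply through by the exponential of the integrated coefficient and the left side closes into one derivative.


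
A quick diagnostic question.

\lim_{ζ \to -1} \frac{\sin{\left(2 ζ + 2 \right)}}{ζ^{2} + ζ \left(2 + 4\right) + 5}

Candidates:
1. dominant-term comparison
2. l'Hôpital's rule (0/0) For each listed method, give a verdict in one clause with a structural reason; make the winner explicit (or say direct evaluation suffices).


Method: l'Hôpital's rule (0/0) — plug in -1: top and bottom both hit zero, so differentiate each and retry. Expanding numerator and denominator to first order gives the same value — the rule automates exactly that.
- dominant-term comparison: this limit is not decided by comparing leading-term growth at infinity.
- l'Hôpital's rule (0/0): yes — fits the structure here.


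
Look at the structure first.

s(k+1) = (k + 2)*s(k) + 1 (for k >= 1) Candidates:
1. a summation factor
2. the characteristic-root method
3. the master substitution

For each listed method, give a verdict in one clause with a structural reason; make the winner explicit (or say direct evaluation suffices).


Technique: a summation factor — first-order linear but the coefficient k + 2 moves with the index — divide by the cumulative product and telescope.
- a summation factor: yes — fits the structure here.
- the characteristic-root method — the coefficients vary with the index, breaking the constant-coefficient structure the method needs.
- the master substitution — this is shift-type recursion, outside the divide-and-conquer template.


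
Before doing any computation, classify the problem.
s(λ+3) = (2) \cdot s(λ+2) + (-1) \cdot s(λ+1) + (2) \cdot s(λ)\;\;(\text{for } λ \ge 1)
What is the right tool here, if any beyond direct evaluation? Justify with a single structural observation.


Best approach: the characteristic-root method — no index-dependence in the weights and nothing inhomogeneous: classic characteristic-equation setup.


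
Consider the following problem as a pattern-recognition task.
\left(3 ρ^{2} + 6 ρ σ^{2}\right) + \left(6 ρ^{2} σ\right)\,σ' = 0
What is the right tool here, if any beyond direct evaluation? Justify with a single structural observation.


Verdict: the exact-equation method — this form is already the differential of something: the matching mixed partials of 3 ρ^{2} + 6 ρ σ^{2} and 6 ρ^{2} σ prove it.


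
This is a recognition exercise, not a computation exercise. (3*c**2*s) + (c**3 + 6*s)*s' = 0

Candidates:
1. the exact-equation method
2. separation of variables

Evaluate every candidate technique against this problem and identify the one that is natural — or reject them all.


Best approach: the exact-equation method — check exactness first: here it holds (3*c**2*s, c**3 + 6*s have matching cross partials), so no integrating factor is needed.
- the exact-equation method: a fit — the right tool for this form.
- separation of variables — no division isolates the independent variable from the unknown.


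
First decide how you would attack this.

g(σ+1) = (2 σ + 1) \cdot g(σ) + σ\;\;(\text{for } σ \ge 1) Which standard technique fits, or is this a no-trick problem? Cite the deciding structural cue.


Method: a summation factor — because the multiplier 2 σ + 1 is index-dependent, divide through by its running product and sum the resulting differences.


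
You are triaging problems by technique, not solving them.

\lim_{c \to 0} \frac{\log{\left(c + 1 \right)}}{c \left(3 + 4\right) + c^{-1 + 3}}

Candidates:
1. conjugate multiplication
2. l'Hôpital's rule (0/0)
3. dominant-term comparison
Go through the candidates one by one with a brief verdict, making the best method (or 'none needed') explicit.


Best approach: l'Hôpital's rule (0/0) — substituting 0 gives 0 over 0; differentiate top and bottom once and re-evaluate. A local series expansion at the point resolves it as well; the rule is the packaged version of that step.
- conjugate multiplication — multiplying by a conjugate would not remove any indeterminacy here.
- l'Hôpital's rule (0/0) — applicable, and directly so.
- dominant-term comparison — no ranking of term growth rates resolves the limit here.


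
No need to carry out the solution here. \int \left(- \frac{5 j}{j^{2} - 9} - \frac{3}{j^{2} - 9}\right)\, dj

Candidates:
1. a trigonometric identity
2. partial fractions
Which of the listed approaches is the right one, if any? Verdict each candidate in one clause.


Technique: partial fractions — once j^{2} - 9 is factored, each root contributes a simple-fraction term; integrate them one at a time.
- a trigonometric identity: no sine or cosine appears, so there is nothing for a trigonometric identity to act on.
- partial fractions — a fit — the right tool for this form.


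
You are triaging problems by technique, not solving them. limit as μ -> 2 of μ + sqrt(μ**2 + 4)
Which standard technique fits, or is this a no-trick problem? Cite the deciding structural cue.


Diagnosis: no special technique — no zero denominators, no indeterminate clash at 2 — substitute and read off the value.


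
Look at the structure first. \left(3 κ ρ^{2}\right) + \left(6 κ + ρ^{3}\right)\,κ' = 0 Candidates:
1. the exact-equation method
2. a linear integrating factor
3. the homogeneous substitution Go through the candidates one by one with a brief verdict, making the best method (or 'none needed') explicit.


Diagnosis: the exact-equation method — this form is already the differential of something: the matching mixed partials of 3 κ ρ^{2} and 6 κ + ρ^{3} prove it.
- the exact-equation method: a fit — the right tool for this form.
- a linear integrating factor: a nonlinear term in the unknown puts this outside the integrating-factor template.
- the homogeneous substitution: the slope does not depend on the ratio of the variables alone.


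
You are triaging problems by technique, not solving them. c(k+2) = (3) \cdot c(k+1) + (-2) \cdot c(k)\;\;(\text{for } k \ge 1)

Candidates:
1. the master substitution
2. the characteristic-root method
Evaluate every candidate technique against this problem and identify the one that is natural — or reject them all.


Method: the characteristic-root method — the recurrence treats every index alike (constant coefficients, no forcing) — precisely the regime where r^k trials close it.
- the master substitution: this is shift-type recursion, outside the divide-and-conquer template.
- the characteristic-root method — applies; the problem has the shape this method handles.


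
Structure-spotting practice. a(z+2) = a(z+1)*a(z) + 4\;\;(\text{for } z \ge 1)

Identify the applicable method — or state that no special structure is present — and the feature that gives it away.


Diagnosis: no special technique — this one you iterate or analyze qualitatively: the nonlinearity defeats linear solution methods.


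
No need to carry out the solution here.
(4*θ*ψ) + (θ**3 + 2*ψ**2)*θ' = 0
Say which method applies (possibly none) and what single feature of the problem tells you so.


Diagnosis: the exact-equation method — checking ∂/∂θ of 4*θ*ψ against ∂/∂ψ of θ**3 + 2*ψ**2: they match — the equation is exact as it stands.


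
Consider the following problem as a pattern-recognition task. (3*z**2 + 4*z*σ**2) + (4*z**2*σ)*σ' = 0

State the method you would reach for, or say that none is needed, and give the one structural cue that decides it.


Best approach: the exact-equation method — because the two cross partials coincide, the form is conservative as written — recover its potential in (z, σ).


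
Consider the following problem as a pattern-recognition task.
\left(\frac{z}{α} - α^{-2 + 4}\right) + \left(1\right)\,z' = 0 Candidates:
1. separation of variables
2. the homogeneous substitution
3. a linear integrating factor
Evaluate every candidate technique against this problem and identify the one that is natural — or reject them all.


Diagnosis: a linear integrating factor — linear in the unknown with genuine forcing: multiply through by the exponential of the integrated coefficient and the left side closes into one derivative.
- separation of variables: the two dependences do not factor apart.
- the homogeneous substitution — the slope is not a function of the ratio of the variables alone.
- a linear integrating factor — applicable, and directly so.


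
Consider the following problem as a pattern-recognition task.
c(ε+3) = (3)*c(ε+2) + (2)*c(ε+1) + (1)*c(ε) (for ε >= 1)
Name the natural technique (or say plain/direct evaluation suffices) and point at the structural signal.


Verdict: the characteristic-root method — fixed numeric weights on consecutive terms and no forcing term added: the root method in its home territory.


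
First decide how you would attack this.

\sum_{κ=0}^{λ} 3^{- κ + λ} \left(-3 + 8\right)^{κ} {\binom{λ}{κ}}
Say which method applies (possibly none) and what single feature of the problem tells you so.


Best approach: the binomial theorem — binomial coefficients against complementary powers of (-3 + 8) and 3: recognize the binomial expansion and resum.


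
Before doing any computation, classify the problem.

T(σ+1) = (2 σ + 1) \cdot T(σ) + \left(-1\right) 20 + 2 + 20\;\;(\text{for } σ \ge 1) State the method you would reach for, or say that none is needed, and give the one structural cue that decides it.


Verdict: a summation factor — the coefficient 2 σ + 1 drifts with the index, so no fixed root exists; normalizing by the cumulative product telescopes it.


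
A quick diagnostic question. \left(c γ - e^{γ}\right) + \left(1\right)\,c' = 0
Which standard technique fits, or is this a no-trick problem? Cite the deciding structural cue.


Verdict: a linear integrating factor — first power of c, nonzero forcing: the integrating-factor recipe applies verbatim with p = γ.


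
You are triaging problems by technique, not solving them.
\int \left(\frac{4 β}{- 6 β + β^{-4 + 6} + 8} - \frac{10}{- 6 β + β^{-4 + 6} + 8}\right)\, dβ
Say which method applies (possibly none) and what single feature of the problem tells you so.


Technique: partial fractions — the integrand is a proper rational function and its denominator (- 6 β + β^{-4 + 6} + 8) factors into distinct pieces, so it splits into simple fractions.


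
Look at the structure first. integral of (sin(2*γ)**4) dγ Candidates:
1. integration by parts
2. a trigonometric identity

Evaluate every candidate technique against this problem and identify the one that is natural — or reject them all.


Technique: a trigonometric identity — sin(2*γ)**4 carries an even exponent — trade it for double-angle cosines before integrating.
- integration by parts — not the natural route: no polynomial-kernel product appears — a recursive parts reduction of the trigonometric product exists, but the identity rewrite is direct.
- a trigonometric identity — yes — fits the structure here.


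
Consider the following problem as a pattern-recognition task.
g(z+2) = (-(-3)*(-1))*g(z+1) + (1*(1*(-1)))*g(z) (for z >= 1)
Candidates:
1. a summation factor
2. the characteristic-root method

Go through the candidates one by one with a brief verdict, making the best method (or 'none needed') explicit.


Best approach: the characteristic-root method — because shifting z leaves the equation's coefficients unchanged, exponential trials reduce it to algebra.
- a summation factor: a summation factor telescopes one-step recursions; this one carries higher-order memory.
- the characteristic-root method: a fit — the right tool for this form.


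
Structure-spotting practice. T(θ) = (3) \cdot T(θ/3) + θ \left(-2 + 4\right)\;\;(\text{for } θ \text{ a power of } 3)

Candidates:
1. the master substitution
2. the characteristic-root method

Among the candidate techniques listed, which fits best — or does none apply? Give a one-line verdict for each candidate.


Technique: the master substitution — treat m = log base 3 of θ as the new clock: one recursion step advances m by one while θ scales by 3.
- the master substitution — yes — fits the structure here.
- the characteristic-root method: the recursion divides its index rather than shifting it — outside the constant-shift family the root method covers.


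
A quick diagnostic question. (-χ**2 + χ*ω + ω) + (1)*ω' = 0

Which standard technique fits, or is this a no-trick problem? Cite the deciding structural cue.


Best approach: a linear integrating factor — the unknown enters only to the first power against a nonzero forcing term — the integrating-factor template applies directly.


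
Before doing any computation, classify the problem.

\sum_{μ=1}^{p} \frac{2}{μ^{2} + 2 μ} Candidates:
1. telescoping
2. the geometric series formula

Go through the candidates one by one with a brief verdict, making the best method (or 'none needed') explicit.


Best approach: telescoping — \frac{2}{μ^{2} + 2 μ} is a collapsed telescope: expand it into simple fractions to see the cancellation.
- telescoping — applicable, and directly so.
- the geometric series formula: the ratio of consecutive terms depends on the index.
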